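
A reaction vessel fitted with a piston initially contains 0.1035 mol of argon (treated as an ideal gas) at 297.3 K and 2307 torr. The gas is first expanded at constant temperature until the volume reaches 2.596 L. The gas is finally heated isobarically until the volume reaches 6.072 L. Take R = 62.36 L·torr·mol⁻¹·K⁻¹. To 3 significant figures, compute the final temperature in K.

From PV = nRT: V₁ = nRT₁/P₁ = 0.8318 L.
T constant ⇒ Boyle's law P V = const: T₂ = T₁; P₂ = P₁·(V₁/V₂) = 739.2 torr.
Isobaric, so V/T is constant: P₃ = P₂; T₃ = T₂·(V₃/V₂) = 695.4 K.

T₃ ≈ 695 K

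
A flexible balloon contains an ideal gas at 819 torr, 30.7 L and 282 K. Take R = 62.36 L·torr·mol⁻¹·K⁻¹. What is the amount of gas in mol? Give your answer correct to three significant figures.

n ≈ 1.43 mol

PV = nRT ⇒ n = PV/(RT) = (819 × 30.7) / (62.36 × 282)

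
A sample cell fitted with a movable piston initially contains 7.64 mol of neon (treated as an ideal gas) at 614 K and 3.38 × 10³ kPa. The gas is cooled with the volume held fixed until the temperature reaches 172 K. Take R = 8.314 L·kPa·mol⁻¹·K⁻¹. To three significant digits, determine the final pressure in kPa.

From PV = nRT: V₁ = nRT₁/P₁ = 11.54 L.
V constant ⇒ P ∝ T: V₂ = V₁; P₂ = P₁·(T₂/T₁) = 946.8 kPa.

P₂ ≈ 947 kPa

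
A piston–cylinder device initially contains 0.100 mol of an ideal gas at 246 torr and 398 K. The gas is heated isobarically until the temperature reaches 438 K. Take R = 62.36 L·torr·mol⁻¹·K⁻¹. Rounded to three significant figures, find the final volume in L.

From PV = nRT: V₁ = nRT₁/P₁ = 10.09 L.
Isobaric, so V/T is constant: P₂ = P₁; V₂ = V₁·(T₂/T₁) = 11.10 L.

V₂ ≈ 11.1 L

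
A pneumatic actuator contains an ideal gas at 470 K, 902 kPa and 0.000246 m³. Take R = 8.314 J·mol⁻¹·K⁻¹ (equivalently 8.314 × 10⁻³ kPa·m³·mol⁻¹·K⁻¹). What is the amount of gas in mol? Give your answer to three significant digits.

n ≈ 0.0568 mol

PV = nRT ⇒ n = PV/(RT) = (902 × 0.000246) / (8.314 × 10⁻³ × 470)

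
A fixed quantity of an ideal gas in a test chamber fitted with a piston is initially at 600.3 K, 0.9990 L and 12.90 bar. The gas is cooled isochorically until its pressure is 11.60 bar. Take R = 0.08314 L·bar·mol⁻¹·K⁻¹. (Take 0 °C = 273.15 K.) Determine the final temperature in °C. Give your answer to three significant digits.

V constant ⇒ P ∝ T: V₂ = V₁; T₂ = T₁·(P₂/P₁) = 539.8 K.

T₂ ≈ 267 °C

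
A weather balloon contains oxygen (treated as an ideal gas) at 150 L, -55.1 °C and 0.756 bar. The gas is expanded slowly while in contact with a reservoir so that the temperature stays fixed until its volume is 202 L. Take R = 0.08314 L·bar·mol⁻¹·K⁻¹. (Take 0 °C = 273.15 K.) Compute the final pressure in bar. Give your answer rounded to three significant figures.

P₂ ≈ 0.561 bar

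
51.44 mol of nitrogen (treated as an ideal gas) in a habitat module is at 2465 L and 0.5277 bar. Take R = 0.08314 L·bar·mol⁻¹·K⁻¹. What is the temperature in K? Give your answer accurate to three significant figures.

T ≈ 304 K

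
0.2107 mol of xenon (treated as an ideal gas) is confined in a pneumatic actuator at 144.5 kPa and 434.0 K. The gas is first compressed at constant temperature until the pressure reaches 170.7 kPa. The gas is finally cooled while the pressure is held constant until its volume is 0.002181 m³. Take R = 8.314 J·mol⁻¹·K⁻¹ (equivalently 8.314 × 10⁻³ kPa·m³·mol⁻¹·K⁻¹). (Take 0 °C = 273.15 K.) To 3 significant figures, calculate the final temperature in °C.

T₃ ≈ -60.6 °C

From PV = nRT: V₁ = nRT₁/P₁ = 0.005261 m³.
T constant ⇒ Boyle's law P V = const: T₂ = T₁; V₂ = V₁·(P₁/P₂) = 0.004454 m³.
P constant ⇒ V ∝ T: P₃ = P₂; T₃ = T₂·(V₃/V₂) = 212.5 K.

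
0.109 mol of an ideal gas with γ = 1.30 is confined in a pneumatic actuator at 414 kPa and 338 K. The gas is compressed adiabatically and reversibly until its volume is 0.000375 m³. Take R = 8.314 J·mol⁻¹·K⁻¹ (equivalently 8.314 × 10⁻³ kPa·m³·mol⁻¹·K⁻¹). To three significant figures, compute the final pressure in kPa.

From PV = nRT: V₁ = nRT₁/P₁ = 0.0007399 m³.
Adiabatic (γ = 1.30), T V^(γ−1) and P V^γ constant: T₂ = T₁·(V₁/V₂)^(γ−1) = 414.4 K; P₂ = P₁·(V₁/V₂)^γ = 1002 kPa.

P₂ ≈ 1.00e+03 kPa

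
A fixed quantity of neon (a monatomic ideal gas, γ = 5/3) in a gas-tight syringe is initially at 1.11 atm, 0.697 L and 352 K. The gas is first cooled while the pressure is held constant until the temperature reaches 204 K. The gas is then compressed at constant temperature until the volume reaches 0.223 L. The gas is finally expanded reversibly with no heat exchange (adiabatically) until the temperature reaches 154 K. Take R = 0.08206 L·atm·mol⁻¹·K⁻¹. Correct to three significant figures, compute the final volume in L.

P constant ⇒ V ∝ T: P₂ = P₁; V₂ = V₁·(T₂/T₁) = 0.4039 L.
T constant ⇒ Boyle's law P V = const: T₃ = T₂; P₃ = P₂·(V₂/V₃) = 2.011 atm.
Reversible adiabatic, γ = 5/3: P₄ = P₃·(T₄/T₃)^(γ/(γ−1)) = 0.9956 atm; V₄ = V₃·(T₃/T₄)^(1/(γ−1)) = 0.3400 L.

V₄ ≈ 0.340 L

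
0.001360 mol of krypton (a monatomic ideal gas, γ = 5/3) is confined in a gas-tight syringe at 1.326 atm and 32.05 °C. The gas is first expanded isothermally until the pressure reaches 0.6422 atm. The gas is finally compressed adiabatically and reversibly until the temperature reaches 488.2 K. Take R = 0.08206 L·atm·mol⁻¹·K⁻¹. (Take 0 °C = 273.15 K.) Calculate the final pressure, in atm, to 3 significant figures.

P₃ ≈ 2.08 atm

Convert: T₁ = 305.2 K.
From PV = nRT: V₁ = nRT₁/P₁ = 0.02569 L.
T constant ⇒ Boyle's law P V = const: T₂ = T₁; V₂ = V₁·(P₁/P₂) = 0.05304 L.
Adiabatic (γ = 5/3), T V^(γ−1) and P V^γ constant: P₃ = P₂·(T₃/T₂)^(γ/(γ−1)) = 2.078 atm; V₃ = V₂·(T₂/T₃)^(1/(γ−1)) = 0.02622 L.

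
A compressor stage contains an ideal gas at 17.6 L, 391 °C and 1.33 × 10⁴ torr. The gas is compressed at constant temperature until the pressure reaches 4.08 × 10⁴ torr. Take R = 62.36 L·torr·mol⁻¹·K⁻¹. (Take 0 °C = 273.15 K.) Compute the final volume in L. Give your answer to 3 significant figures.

Convert: T₁ = 664.1 K.
Isothermal, so P V is constant: T₂ = T₁; V₂ = V₁·(P₁/P₂) = 5.737 L.

V₂ ≈ 5.74 L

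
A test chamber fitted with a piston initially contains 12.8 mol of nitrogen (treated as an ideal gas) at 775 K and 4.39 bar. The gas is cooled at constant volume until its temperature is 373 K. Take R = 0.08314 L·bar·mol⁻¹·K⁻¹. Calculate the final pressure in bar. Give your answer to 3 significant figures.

From PV = nRT: V₁ = nRT₁/P₁ = 187.9 L.
Isochoric, so P/T is constant: V₂ = V₁; P₂ = P₁·(T₂/T₁) = 2.113 bar.

P₂ ≈ 2.11 bar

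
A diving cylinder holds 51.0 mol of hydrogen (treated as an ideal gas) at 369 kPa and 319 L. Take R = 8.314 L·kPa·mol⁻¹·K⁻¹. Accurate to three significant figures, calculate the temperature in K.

T ≈ 278 K

PV = nRT ⇒ T = PV/(nR) = (369 × 319) / (51.0 × 8.314)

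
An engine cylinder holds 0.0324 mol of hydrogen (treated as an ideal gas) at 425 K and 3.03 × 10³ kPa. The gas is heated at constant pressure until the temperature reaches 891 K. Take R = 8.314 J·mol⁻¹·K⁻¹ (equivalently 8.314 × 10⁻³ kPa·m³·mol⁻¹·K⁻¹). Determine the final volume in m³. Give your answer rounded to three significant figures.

From PV = nRT: V₁ = nRT₁/P₁ = 3.778e-05 m³.
P constant ⇒ V ∝ T: P₂ = P₁; V₂ = V₁·(T₂/T₁) = 7.921e-05 m³.

V₂ ≈ 7.92e-05 m³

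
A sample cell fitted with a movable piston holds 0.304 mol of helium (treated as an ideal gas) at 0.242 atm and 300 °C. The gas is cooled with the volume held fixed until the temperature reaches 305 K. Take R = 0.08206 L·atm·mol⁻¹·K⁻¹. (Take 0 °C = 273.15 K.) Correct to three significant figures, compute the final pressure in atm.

Convert: T₁ = 573.1 K.
From PV = nRT: V₁ = nRT₁/P₁ = 59.08 L.
V constant ⇒ P ∝ T: V₂ = V₁; P₂ = P₁·(T₂/T₁) = 0.1288 atm.

P₂ ≈ 0.129 atm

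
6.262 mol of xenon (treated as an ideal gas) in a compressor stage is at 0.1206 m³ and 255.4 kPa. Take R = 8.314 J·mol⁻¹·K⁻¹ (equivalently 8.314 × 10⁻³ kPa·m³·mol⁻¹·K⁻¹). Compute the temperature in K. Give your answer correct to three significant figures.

PV = nRT ⇒ T = PV/(nR) = (255.4 × 0.1206) / (6.262 × 8.314 × 10⁻³)

T ≈ 592 K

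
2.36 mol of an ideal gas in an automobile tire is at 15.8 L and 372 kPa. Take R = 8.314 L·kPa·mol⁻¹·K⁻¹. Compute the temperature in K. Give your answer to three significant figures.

PV = nRT ⇒ T = PV/(nR) = (372 × 15.8) / (2.36 × 8.314)

T ≈ 300 K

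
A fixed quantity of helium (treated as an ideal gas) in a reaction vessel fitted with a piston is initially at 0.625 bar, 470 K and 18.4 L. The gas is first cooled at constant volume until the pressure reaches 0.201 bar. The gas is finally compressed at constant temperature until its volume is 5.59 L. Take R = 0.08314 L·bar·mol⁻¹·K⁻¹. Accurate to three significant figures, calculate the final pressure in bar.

Isochoric, so P/T is constant: V₂ = V₁; T₂ = T₁·(P₂/P₁) = 151.2 K.
Isothermal, so P V is constant: T₃ = T₂; P₃ = P₂·(V₂/V₃) = 0.6616 bar.

P₃ ≈ 0.662 bar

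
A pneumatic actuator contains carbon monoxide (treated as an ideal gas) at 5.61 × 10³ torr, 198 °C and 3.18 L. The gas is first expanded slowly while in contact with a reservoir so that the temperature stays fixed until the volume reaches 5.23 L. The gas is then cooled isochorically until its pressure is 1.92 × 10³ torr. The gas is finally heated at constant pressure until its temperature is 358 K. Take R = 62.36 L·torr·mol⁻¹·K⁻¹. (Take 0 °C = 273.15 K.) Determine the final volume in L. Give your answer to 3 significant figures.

V₄ ≈ 7.06 L

Convert: T₁ = 471.1 K.
Isothermal, so P V is constant: T₂ = T₁; P₂ = P₁·(V₁/V₂) = 3411 torr.
V constant ⇒ P ∝ T: V₃ = V₂; T₃ = T₂·(P₃/P₂) = 265.2 K.
Isobaric, so V/T is constant: P₄ = P₃; V₄ = V₃·(T₄/T₃) = 7.060 L.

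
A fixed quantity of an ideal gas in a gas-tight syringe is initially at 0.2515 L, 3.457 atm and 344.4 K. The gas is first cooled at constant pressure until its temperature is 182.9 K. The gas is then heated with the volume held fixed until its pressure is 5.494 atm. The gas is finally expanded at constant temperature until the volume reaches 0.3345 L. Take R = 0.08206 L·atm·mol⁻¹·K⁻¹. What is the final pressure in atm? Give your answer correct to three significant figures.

P₄ ≈ 2.19 atm

Isobaric, so V/T is constant: P₂ = P₁; V₂ = V₁·(T₂/T₁) = 0.1336 L.
V constant ⇒ P ∝ T: V₃ = V₂; T₃ = T₂·(P₃/P₂) = 290.7 K.
Isothermal, so P V is constant: T₄ = T₃; P₄ = P₃·(V₃/V₄) = 2.194 atm.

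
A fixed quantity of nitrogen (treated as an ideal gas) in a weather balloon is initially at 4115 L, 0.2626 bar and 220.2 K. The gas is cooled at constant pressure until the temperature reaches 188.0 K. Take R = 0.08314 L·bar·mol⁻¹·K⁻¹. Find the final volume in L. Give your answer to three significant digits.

Isobaric, so V/T is constant: P₂ = P₁; V₂ = V₁·(T₂/T₁) = 3513 L.

V₂ ≈ 3.51e+03 L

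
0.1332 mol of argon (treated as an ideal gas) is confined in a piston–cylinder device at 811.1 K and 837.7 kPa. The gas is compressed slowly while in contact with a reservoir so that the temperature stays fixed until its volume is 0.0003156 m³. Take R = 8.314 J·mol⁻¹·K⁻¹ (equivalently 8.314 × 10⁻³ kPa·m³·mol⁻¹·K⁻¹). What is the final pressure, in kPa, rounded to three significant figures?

From PV = nRT: V₁ = nRT₁/P₁ = 0.001072 m³.
Isothermal, so P V is constant: T₂ = T₁; P₂ = P₁·(V₁/V₂) = 2846 kPa.

P₂ ≈ 2.85e+03 kPa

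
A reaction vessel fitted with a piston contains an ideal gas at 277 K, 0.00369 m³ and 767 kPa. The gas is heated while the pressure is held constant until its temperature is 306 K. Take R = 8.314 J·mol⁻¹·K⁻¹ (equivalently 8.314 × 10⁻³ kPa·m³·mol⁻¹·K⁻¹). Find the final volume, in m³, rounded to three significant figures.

V₂ ≈ 0.00408 m³

P constant ⇒ V ∝ T: P₂ = P₁; V₂ = V₁·(T₂/T₁) = 0.004076 m³.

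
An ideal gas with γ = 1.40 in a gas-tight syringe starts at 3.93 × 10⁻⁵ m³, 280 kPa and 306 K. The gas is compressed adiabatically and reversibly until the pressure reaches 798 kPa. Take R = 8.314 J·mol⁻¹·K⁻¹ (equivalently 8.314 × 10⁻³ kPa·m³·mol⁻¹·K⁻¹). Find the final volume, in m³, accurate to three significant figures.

V₂ ≈ 1.86e-05 m³

Adiabatic (γ = 1.40), T V^(γ−1) and P V^γ constant: T₂ = T₁·(P₂/P₁)^((γ−1)/γ) = 412.7 K; V₂ = V₁·(P₁/P₂)^(1/γ) = 1.860e-05 m³.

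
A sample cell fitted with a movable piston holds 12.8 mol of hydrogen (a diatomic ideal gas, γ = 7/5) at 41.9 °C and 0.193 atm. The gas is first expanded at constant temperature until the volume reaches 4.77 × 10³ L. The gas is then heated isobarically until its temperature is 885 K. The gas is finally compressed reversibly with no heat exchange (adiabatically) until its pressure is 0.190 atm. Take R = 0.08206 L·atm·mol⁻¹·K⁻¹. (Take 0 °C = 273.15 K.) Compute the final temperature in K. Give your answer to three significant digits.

T₄ ≈ 1.18e+03 K

Convert: T₁ = 315.0 K.
From PV = nRT: V₁ = nRT₁/P₁ = 1715 L.
T constant ⇒ Boyle's law P V = const: T₂ = T₁; P₂ = P₁·(V₁/V₂) = 0.06937 atm.
P constant ⇒ V ∝ T: P₃ = P₂; V₃ = V₂·(T₃/T₂) = 1.340e+04 L.
Adiabatic (γ = 7/5), T V^(γ−1) and P V^γ constant: T₄ = T₃·(P₄/P₃)^((γ−1)/γ) = 1180 K; V₄ = V₃·(P₃/P₄)^(1/γ) = 6524 L.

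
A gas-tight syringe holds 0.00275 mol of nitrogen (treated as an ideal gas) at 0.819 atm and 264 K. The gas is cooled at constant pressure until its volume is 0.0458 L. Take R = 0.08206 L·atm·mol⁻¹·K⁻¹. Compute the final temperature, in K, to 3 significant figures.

T₂ ≈ 166 K

From PV = nRT: V₁ = nRT₁/P₁ = 0.07274 L.
Isobaric, so V/T is constant: P₂ = P₁; T₂ = T₁·(V₂/V₁) = 166.2 K.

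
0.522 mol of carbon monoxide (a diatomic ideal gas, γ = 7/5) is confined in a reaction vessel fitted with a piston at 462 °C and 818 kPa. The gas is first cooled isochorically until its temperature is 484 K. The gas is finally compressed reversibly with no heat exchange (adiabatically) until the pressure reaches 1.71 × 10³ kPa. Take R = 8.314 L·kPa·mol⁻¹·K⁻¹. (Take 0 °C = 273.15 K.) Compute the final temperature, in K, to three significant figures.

Convert: T₁ = 735.1 K.
From PV = nRT: V₁ = nRT₁/P₁ = 3.900 L.
V constant ⇒ P ∝ T: V₂ = V₁; P₂ = P₁·(T₂/T₁) = 538.5 kPa.
Reversible adiabatic, γ = 7/5: T₃ = T₂·(P₃/P₂)^((γ−1)/γ) = 673.3 K; V₃ = V₂·(P₂/P₃)^(1/γ) = 1.709 L.

T₃ ≈ 673 K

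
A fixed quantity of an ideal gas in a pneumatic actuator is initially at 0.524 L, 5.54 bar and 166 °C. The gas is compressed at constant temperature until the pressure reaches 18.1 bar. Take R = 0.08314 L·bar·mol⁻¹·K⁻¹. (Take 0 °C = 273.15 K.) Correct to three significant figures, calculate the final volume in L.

V₂ ≈ 0.160 L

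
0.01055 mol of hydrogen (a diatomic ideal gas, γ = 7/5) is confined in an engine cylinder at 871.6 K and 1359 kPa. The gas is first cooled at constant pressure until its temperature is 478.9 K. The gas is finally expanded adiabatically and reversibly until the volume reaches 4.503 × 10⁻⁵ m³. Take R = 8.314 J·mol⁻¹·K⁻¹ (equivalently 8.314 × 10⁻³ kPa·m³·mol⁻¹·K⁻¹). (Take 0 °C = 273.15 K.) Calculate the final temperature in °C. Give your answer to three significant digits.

T₃ ≈ 139 °C

From PV = nRT: V₁ = nRT₁/P₁ = 5.625e-05 m³.
Isobaric, so V/T is constant: P₂ = P₁; V₂ = V₁·(T₂/T₁) = 3.091e-05 m³.
Reversible adiabatic, γ = 7/5: T₃ = T₂·(V₂/V₃)^(γ−1) = 412.0 K; P₃ = P₂·(V₂/V₃)^γ = 802.5 kPa.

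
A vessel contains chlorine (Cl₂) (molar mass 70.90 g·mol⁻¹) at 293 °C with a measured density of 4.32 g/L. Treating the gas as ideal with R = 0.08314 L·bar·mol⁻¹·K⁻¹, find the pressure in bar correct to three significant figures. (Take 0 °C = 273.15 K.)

P ≈ 2.87 bar

ρ = PM/(RT) ⇒ P = ρRT/M = (4.32 × 0.08314 × 566.1) / 70.90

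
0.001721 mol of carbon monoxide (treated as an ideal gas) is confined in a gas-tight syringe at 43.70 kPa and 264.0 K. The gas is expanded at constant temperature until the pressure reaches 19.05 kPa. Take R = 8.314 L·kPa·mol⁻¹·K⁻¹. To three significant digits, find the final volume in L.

V₂ ≈ 0.198 L

From PV = nRT: V₁ = nRT₁/P₁ = 0.08644 L.
Isothermal, so P V is constant: T₂ = T₁; V₂ = V₁·(P₁/P₂) = 0.1983 L.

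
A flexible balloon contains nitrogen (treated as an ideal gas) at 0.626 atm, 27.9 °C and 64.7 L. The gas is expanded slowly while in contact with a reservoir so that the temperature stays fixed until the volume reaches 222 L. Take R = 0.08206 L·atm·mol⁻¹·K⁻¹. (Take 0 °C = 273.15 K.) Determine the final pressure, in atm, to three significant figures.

Convert: T₁ = 301.0 K.
T constant ⇒ Boyle's law P V = const: T₂ = T₁; P₂ = P₁·(V₁/V₂) = 0.1824 atm.

P₂ ≈ 0.182 atm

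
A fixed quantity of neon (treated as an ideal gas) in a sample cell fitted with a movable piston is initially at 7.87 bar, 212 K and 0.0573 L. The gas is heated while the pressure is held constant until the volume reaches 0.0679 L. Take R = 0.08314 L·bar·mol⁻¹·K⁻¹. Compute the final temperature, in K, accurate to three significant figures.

Isobaric, so V/T is constant: P₂ = P₁; T₂ = T₁·(V₂/V₁) = 251.2 K.

T₂ ≈ 251 K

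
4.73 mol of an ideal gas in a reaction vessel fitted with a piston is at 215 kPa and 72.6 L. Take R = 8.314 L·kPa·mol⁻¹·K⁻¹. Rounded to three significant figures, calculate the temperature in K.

T ≈ 397 K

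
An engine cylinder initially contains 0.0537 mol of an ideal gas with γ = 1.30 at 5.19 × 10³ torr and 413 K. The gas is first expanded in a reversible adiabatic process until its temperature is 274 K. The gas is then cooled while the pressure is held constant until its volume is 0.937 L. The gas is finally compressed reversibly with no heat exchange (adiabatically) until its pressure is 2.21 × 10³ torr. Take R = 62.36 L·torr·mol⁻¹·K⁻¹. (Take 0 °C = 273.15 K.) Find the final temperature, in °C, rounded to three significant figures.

T₄ ≈ 30.6 °C

From PV = nRT: V₁ = nRT₁/P₁ = 0.2665 L.
Reversible adiabatic, γ = 1.30: P₂ = P₁·(T₂/T₁)^(γ/(γ−1)) = 876.9 torr; V₂ = V₁·(T₁/T₂)^(1/(γ−1)) = 1.046 L.
P constant ⇒ V ∝ T: P₃ = P₂; T₃ = T₂·(V₃/V₂) = 245.4 K.
Adiabatic (γ = 1.30), T V^(γ−1) and P V^γ constant: T₄ = T₃·(P₄/P₃)^((γ−1)/γ) = 303.7 K; V₄ = V₃·(P₃/P₄)^(1/γ) = 0.4602 L.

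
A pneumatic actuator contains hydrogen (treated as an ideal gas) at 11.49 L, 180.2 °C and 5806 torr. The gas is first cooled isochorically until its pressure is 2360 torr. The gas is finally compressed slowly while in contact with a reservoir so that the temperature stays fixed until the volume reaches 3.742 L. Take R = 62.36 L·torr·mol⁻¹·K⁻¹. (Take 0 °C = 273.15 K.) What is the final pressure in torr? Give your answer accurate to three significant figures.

Convert: T₁ = 453.3 K.
Isochoric, so P/T is constant: V₂ = V₁; T₂ = T₁·(P₂/P₁) = 184.3 K.
Isothermal, so P V is constant: T₃ = T₂; P₃ = P₂·(V₂/V₃) = 7246 torr.

P₃ ≈ 7.25e+03 torr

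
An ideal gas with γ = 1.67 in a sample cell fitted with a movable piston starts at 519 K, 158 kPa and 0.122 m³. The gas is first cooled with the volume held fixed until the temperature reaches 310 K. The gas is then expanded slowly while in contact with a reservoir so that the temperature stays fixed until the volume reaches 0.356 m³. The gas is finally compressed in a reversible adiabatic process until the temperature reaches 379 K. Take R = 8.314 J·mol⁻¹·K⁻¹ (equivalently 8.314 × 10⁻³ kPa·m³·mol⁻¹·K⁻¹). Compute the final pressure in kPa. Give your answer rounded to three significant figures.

P₄ ≈ 53.4 kPa

Isochoric, so P/T is constant: V₂ = V₁; P₂ = P₁·(T₂/T₁) = 94.37 kPa.
T constant ⇒ Boyle's law P V = const: T₃ = T₂; P₃ = P₂·(V₂/V₃) = 32.34 kPa.
Adiabatic (γ = 1.67), T V^(γ−1) and P V^γ constant: P₄ = P₃·(T₄/T₃)^(γ/(γ−1)) = 53.37 kPa; V₄ = V₃·(T₃/T₄)^(1/(γ−1)) = 0.2637 m³.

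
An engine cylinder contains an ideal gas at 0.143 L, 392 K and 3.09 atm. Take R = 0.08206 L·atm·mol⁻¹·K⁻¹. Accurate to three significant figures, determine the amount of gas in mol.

PV = nRT ⇒ n = PV/(RT) = (3.09 × 0.143) / (0.08206 × 392)

n ≈ 0.0137 mol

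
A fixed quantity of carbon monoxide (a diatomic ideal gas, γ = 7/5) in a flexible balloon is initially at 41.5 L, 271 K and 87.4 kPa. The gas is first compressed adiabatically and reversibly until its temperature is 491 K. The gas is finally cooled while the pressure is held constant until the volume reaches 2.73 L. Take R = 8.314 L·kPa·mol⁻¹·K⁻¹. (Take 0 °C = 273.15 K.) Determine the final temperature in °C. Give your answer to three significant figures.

Adiabatic (γ = 7/5), T V^(γ−1) and P V^γ constant: P₂ = P₁·(T₂/T₁)^(γ/(γ−1)) = 699.7 kPa; V₂ = V₁·(T₁/T₂)^(1/(γ−1)) = 9.392 L.
Isobaric, so V/T is constant: P₃ = P₂; T₃ = T₂·(V₃/V₂) = 142.7 K.

T₃ ≈ -130 °C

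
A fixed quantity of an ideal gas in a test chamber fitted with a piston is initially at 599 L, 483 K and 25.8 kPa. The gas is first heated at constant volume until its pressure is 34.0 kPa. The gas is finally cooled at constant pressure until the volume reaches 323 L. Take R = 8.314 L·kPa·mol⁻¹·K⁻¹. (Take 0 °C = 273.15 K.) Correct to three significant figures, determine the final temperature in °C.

V constant ⇒ P ∝ T: V₂ = V₁; T₂ = T₁·(P₂/P₁) = 636.5 K.
P constant ⇒ V ∝ T: P₃ = P₂; T₃ = T₂·(V₃/V₂) = 343.2 K.

T₃ ≈ 70.1 °C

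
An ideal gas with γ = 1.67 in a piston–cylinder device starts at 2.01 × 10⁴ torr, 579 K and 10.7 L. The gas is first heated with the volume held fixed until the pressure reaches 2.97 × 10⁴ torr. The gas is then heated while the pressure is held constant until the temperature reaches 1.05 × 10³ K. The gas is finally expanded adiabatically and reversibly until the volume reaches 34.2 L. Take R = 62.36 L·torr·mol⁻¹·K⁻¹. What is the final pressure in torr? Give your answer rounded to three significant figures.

P₄ ≈ 6.01e+03 torr

Isochoric, so P/T is constant: V₂ = V₁; T₂ = T₁·(P₂/P₁) = 855.5 K.
Isobaric, so V/T is constant: P₃ = P₂; V₃ = V₂·(T₃/T₂) = 13.13 L.
Adiabatic (γ = 1.67), T V^(γ−1) and P V^γ constant: T₄ = T₃·(V₃/V₄)^(γ−1) = 552.9 K; P₄ = P₃·(V₃/V₄)^γ = 6006 torr.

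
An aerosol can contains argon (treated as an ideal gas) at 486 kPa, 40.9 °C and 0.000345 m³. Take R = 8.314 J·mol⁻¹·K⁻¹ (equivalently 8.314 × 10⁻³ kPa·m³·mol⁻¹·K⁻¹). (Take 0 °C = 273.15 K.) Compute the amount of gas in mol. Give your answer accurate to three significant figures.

Convert: T = 314.05 K.
PV = nRT ⇒ n = PV/(RT) = (486 × 0.000345) / (8.314 × 10⁻³ × 314.05)

n ≈ 0.0642 mol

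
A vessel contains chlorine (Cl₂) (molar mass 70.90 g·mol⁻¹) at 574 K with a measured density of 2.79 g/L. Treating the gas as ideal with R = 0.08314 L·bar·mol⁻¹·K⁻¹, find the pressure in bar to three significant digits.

P ≈ 1.88 bar

ρ = PM/(RT) ⇒ P = ρRT/M = (2.79 × 0.08314 × 574.0) / 70.90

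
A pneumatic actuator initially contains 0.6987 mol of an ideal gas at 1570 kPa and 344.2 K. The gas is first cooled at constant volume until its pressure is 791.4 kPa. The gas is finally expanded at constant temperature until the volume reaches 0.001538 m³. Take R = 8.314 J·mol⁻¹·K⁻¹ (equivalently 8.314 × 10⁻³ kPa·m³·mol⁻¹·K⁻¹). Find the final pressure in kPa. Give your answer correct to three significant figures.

P₃ ≈ 655 kPa

From PV = nRT: V₁ = nRT₁/P₁ = 0.001274 m³.
V constant ⇒ P ∝ T: V₂ = V₁; T₂ = T₁·(P₂/P₁) = 173.5 K.
Isothermal, so P V is constant: T₃ = T₂; P₃ = P₂·(V₂/V₃) = 655.3 kPa.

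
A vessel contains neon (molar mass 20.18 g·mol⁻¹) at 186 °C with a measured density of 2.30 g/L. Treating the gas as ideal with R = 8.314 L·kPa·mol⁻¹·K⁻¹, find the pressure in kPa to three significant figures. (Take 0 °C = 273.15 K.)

P ≈ 435 kPa

ρ = PM/(RT) ⇒ P = ρRT/M = (2.30 × 8.314 × 459.1) / 20.18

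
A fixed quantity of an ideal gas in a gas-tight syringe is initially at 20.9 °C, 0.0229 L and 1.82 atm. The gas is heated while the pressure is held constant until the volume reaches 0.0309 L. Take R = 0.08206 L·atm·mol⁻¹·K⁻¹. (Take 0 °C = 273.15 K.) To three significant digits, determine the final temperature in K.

T₂ ≈ 397 K

Convert: T₁ = 294.0 K.
P constant ⇒ V ∝ T: P₂ = P₁; T₂ = T₁·(V₂/V₁) = 396.8 K.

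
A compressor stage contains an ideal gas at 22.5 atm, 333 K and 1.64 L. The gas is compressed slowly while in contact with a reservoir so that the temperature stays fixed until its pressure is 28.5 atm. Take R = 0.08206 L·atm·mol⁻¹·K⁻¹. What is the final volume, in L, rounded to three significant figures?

T constant ⇒ Boyle's law P V = const: T₂ = T₁; V₂ = V₁·(P₁/P₂) = 1.295 L.

V₂ ≈ 1.29 L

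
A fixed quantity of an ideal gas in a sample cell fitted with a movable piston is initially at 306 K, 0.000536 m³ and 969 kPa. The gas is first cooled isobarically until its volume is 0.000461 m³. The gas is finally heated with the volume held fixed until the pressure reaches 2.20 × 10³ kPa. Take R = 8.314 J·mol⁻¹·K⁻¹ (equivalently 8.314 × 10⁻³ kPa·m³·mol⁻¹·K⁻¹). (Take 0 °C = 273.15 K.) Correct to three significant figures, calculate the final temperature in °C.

P constant ⇒ V ∝ T: P₂ = P₁; T₂ = T₁·(V₂/V₁) = 263.2 K.
Isochoric, so P/T is constant: V₃ = V₂; T₃ = T₂·(P₃/P₂) = 597.5 K.

T₃ ≈ 324 °C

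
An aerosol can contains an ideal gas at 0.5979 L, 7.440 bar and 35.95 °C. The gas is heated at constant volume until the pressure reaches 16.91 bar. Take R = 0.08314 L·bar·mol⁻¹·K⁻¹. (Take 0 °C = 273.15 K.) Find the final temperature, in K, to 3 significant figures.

T₂ ≈ 703 K

Convert: T₁ = 309.1 K.
Isochoric, so P/T is constant: V₂ = V₁; T₂ = T₁·(P₂/P₁) = 702.5 K.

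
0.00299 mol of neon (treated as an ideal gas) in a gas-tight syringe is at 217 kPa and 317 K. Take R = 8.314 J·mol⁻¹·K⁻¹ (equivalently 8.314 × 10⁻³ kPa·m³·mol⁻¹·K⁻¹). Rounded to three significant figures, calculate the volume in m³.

V ≈ 3.63e-05 m³

PV = nRT ⇒ V = nRT/P = (0.00299 × 8.314 × 10⁻³ × 317) / 217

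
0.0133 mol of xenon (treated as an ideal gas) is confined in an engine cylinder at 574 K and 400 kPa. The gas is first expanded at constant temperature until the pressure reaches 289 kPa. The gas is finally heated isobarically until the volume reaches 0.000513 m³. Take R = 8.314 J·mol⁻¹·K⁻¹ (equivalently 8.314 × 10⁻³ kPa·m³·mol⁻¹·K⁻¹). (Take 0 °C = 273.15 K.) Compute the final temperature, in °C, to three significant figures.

T₃ ≈ 1.07e+03 °C

From PV = nRT: V₁ = nRT₁/P₁ = 0.0001587 m³.
Isothermal, so P V is constant: T₂ = T₁; V₂ = V₁·(P₁/P₂) = 0.0002196 m³.
Isobaric, so V/T is constant: P₃ = P₂; T₃ = T₂·(V₃/V₂) = 1341 K.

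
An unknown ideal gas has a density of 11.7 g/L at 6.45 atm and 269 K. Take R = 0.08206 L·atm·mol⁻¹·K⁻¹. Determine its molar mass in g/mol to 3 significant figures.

M ≈ 40.0 g/mol

ρ = PM/(RT) ⇒ M = ρRT/P = (11.7 × 0.08206 × 269.0) / 6.45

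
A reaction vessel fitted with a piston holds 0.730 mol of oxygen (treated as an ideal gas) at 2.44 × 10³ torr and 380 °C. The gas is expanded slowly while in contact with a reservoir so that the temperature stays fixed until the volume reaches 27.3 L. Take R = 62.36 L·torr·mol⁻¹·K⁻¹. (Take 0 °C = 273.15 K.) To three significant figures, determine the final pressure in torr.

Convert: T₁ = 653.1 K.
From PV = nRT: V₁ = nRT₁/P₁ = 12.19 L.
Isothermal, so P V is constant: T₂ = T₁; P₂ = P₁·(V₁/V₂) = 1089 torr.

P₂ ≈ 1.09e+03 torr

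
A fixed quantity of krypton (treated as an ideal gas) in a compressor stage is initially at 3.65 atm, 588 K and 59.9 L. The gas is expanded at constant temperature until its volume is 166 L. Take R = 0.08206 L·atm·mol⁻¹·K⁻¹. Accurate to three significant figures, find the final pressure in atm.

Isothermal, so P V is constant: T₂ = T₁; P₂ = P₁·(V₁/V₂) = 1.317 atm.

P₂ ≈ 1.32 atm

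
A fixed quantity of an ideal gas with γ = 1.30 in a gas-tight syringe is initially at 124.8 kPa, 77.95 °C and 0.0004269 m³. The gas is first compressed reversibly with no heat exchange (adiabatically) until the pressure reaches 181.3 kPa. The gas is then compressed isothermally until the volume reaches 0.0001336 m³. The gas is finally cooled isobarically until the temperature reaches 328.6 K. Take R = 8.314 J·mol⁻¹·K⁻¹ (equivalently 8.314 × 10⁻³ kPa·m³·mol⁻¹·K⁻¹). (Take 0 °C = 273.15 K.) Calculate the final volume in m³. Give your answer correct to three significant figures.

V₄ ≈ 0.000115 m³

Convert: T₁ = 351.1 K.
Adiabatic (γ = 1.30), T V^(γ−1) and P V^γ constant: T₂ = T₁·(P₂/P₁)^((γ−1)/γ) = 382.7 K; V₂ = V₁·(P₁/P₂)^(1/γ) = 0.0003203 m³.
T constant ⇒ Boyle's law P V = const: T₃ = T₂; P₃ = P₂·(V₂/V₃) = 434.7 kPa.
Isobaric, so V/T is constant: P₄ = P₃; V₄ = V₃·(T₄/T₃) = 0.0001147 m³.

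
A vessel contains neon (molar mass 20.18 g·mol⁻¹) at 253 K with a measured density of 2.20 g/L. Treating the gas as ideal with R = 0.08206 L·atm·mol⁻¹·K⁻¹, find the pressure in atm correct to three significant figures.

P ≈ 2.26 atm

ρ = PM/(RT) ⇒ P = ρRT/M = (2.20 × 0.08206 × 253.0) / 20.18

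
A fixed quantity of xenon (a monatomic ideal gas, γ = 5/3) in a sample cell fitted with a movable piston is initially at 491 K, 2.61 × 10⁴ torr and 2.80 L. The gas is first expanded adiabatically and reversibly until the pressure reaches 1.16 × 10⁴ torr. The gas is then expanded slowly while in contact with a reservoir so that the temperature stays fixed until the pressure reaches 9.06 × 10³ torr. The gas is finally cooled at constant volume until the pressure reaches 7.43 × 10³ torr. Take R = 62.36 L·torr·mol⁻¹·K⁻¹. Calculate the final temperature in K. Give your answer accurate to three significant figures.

Adiabatic (γ = 5/3), T V^(γ−1) and P V^γ constant: T₂ = T₁·(P₂/P₁)^((γ−1)/γ) = 355.0 K; V₂ = V₁·(P₁/P₂)^(1/γ) = 4.555 L.
Isothermal, so P V is constant: T₃ = T₂; V₃ = V₂·(P₂/P₃) = 5.832 L.
Isochoric, so P/T is constant: V₄ = V₃; T₄ = T₃·(P₄/P₃) = 291.1 K.

T₄ ≈ 291 K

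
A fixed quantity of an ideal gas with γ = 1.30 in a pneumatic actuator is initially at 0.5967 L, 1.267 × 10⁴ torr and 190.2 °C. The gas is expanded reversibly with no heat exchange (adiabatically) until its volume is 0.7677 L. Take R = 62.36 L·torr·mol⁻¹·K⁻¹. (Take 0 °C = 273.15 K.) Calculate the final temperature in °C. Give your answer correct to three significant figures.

Convert: T₁ = 463.3 K.
Reversible adiabatic, γ = 1.30: T₂ = T₁·(V₁/V₂)^(γ−1) = 429.6 K; P₂ = P₁·(V₁/V₂)^γ = 9131 torr.

T₂ ≈ 156 °C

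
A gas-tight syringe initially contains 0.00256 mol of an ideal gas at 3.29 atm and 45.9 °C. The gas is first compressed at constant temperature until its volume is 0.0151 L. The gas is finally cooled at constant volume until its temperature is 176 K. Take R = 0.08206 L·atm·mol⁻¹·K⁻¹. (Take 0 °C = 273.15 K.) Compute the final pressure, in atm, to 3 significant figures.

P₃ ≈ 2.45 atm

Convert: T₁ = 319.0 K.
From PV = nRT: V₁ = nRT₁/P₁ = 0.02037 L.
T constant ⇒ Boyle's law P V = const: T₂ = T₁; P₂ = P₁·(V₁/V₂) = 4.439 atm.
Isochoric, so P/T is constant: V₃ = V₂; P₃ = P₂·(T₃/T₂) = 2.449 atm.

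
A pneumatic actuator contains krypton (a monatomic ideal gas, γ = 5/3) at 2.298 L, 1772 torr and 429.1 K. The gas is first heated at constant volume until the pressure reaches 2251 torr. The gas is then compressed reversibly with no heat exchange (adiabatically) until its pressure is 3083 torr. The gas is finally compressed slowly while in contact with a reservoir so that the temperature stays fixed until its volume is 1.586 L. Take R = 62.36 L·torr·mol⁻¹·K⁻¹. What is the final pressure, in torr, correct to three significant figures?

P₄ ≈ 3.70e+03 torr

V constant ⇒ P ∝ T: V₂ = V₁; T₂ = T₁·(P₂/P₁) = 545.1 K.
Adiabatic (γ = 5/3), T V^(γ−1) and P V^γ constant: T₃ = T₂·(P₃/P₂)^((γ−1)/γ) = 618.2 K; V₃ = V₂·(P₂/P₃)^(1/γ) = 1.903 L.
T constant ⇒ Boyle's law P V = const: T₄ = T₃; P₄ = P₃·(V₃/V₄) = 3699 torr.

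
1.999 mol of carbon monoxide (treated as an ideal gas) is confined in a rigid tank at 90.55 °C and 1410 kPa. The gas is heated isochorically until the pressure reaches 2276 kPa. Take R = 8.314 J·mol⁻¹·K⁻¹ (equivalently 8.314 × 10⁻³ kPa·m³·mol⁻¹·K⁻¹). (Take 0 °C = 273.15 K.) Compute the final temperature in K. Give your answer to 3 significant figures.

T₂ ≈ 587 K

Convert: T₁ = 363.7 K.
From PV = nRT: V₁ = nRT₁/P₁ = 0.004287 m³.
V constant ⇒ P ∝ T: V₂ = V₁; T₂ = T₁·(P₂/P₁) = 587.1 K.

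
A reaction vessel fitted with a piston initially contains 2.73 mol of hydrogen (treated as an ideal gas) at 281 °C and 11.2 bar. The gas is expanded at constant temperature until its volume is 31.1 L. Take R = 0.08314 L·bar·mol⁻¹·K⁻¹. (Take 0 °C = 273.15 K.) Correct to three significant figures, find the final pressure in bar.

P₂ ≈ 4.04 bar

Convert: T₁ = 554.1 K.
From PV = nRT: V₁ = nRT₁/P₁ = 11.23 L.
Isothermal, so P V is constant: T₂ = T₁; P₂ = P₁·(V₁/V₂) = 4.044 bar.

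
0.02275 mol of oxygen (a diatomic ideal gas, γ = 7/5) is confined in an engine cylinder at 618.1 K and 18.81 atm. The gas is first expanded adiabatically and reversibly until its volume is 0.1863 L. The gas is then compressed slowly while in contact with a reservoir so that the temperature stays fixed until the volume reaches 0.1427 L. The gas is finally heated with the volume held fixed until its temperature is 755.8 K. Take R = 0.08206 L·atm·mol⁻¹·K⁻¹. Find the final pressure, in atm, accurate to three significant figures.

From PV = nRT: V₁ = nRT₁/P₁ = 0.06135 L.
Reversible adiabatic, γ = 7/5: T₂ = T₁·(V₁/V₂)^(γ−1) = 396.4 K; P₂ = P₁·(V₁/V₂)^γ = 3.972 atm.
Isothermal, so P V is constant: T₃ = T₂; P₃ = P₂·(V₂/V₃) = 5.185 atm.
Isochoric, so P/T is constant: V₄ = V₃; P₄ = P₃·(T₄/T₃) = 9.888 atm.

P₄ ≈ 9.89 atm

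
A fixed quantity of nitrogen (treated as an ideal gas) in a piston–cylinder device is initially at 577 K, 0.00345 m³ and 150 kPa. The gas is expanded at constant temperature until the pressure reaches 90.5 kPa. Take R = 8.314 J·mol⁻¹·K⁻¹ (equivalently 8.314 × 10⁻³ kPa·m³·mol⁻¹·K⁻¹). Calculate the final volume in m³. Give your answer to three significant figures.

T constant ⇒ Boyle's law P V = const: T₂ = T₁; V₂ = V₁·(P₁/P₂) = 0.005718 m³.

V₂ ≈ 0.00572 m³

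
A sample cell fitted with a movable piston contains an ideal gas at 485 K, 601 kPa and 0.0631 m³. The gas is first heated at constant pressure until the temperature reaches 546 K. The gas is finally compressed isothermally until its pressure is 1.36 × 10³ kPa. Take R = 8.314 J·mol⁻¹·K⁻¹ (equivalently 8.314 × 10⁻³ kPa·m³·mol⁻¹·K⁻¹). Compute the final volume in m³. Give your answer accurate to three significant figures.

P constant ⇒ V ∝ T: P₂ = P₁; V₂ = V₁·(T₂/T₁) = 0.07104 m³.
Isothermal, so P V is constant: T₃ = T₂; V₃ = V₂·(P₂/P₃) = 0.03139 m³.

V₃ ≈ 0.0314 m³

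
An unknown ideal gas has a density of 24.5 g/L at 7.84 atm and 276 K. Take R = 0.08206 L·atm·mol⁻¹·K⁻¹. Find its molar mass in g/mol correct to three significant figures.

M ≈ 70.8 g/mol

ρ = PM/(RT) ⇒ M = ρRT/P = (24.5 × 0.08206 × 276.0) / 7.84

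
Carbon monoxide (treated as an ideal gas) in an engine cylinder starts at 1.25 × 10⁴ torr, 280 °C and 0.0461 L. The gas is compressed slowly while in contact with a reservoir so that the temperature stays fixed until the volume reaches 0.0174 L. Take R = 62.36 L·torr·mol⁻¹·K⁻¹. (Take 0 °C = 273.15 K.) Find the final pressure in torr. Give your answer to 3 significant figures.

Convert: T₁ = 553.1 K.
Isothermal, so P V is constant: T₂ = T₁; P₂ = P₁·(V₁/V₂) = 3.312e+04 torr.

P₂ ≈ 3.31e+04 torr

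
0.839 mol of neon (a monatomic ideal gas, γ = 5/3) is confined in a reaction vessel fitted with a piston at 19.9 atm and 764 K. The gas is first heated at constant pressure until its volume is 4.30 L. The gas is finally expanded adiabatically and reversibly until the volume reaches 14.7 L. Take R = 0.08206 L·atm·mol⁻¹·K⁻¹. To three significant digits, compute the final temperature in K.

T₃ ≈ 548 K

From PV = nRT: V₁ = nRT₁/P₁ = 2.643 L.
P constant ⇒ V ∝ T: P₂ = P₁; T₂ = T₁·(V₂/V₁) = 1243 K.
Adiabatic (γ = 5/3), T V^(γ−1) and P V^γ constant: T₃ = T₂·(V₂/V₃)^(γ−1) = 547.7 K; P₃ = P₂·(V₂/V₃)^γ = 2.565 atm.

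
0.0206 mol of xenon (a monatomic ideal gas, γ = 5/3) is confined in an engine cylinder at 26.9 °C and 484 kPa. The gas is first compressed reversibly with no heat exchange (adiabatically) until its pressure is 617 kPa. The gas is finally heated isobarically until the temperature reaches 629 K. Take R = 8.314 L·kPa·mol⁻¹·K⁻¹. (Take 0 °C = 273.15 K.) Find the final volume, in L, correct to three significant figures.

Convert: T₁ = 300.0 K.
From PV = nRT: V₁ = nRT₁/P₁ = 0.1062 L.
Reversible adiabatic, γ = 5/3: T₂ = T₁·(P₂/P₁)^((γ−1)/γ) = 330.7 K; V₂ = V₁·(P₁/P₂)^(1/γ) = 0.09178 L.
P constant ⇒ V ∝ T: P₃ = P₂; V₃ = V₂·(T₃/T₂) = 0.1746 L.

V₃ ≈ 0.175 L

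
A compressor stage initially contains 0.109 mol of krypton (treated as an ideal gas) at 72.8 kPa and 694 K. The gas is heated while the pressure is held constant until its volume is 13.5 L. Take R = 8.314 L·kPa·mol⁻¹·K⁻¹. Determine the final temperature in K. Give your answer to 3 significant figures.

T₂ ≈ 1.08e+03 K

From PV = nRT: V₁ = nRT₁/P₁ = 8.639 L.
P constant ⇒ V ∝ T: P₂ = P₁; T₂ = T₁·(V₂/V₁) = 1084 K.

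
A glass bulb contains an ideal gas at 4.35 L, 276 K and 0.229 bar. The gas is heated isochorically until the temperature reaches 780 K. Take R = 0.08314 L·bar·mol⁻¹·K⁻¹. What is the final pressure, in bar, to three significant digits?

P₂ ≈ 0.647 bar

Isochoric, so P/T is constant: V₂ = V₁; P₂ = P₁·(T₂/T₁) = 0.6472 bar.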